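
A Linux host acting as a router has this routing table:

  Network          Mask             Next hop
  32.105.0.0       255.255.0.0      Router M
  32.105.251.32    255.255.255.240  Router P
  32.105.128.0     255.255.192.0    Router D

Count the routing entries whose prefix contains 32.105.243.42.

Prefixes containing 32.105.243.42:
  32.105.0.0/16 (32.105.0.0 - 32.105.255.255)
Total matching entries: 1.

1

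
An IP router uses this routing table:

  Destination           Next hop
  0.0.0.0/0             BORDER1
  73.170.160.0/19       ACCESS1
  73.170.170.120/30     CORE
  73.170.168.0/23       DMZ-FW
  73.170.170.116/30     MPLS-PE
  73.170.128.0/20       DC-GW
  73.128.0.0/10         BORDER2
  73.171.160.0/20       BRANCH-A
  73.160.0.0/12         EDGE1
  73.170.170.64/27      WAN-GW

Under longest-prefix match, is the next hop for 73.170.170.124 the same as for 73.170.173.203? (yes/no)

yes

73.170.170.124: longest match 73.170.160.0/19 -> ACCESS1
73.170.173.203: longest match 73.170.160.0/19 -> ACCESS1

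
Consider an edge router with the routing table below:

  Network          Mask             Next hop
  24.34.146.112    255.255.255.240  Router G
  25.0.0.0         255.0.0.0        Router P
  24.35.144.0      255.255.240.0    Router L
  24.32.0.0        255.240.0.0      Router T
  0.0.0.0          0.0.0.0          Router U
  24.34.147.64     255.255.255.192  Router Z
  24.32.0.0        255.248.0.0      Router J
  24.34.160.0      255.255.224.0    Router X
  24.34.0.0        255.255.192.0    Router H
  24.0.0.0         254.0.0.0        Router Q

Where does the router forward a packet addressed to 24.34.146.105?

Routes whose prefix contains 24.34.146.105:
  0.0.0.0/0 (default, matches everything) -> Router U
  24.0.0.0/7 (24.0.0.0 - 25.255.255.255) -> Router Q
  24.32.0.0/12 (24.32.0.0 - 24.47.255.255) -> Router T
  24.32.0.0/13 (24.32.0.0 - 24.39.255.255) -> Router J
More-specific entries that do NOT match:
  24.34.146.112/28 (24.34.146.112 - 24.34.146.127) does not contain 24.34.146.105
  24.34.147.64/26 (24.34.147.64 - 24.34.147.127) does not contain 24.34.146.105
  24.35.144.0/20 (24.35.144.0 - 24.35.159.255) does not contain 24.34.146.105
  24.34.160.0/19 (24.34.160.0 - 24.34.191.255) does not contain 24.34.146.105
  24.34.0.0/18 (24.34.0.0 - 24.34.63.255) does not contain 24.34.146.105
Longest matching prefix is /13 -> next hop Router J.

Router J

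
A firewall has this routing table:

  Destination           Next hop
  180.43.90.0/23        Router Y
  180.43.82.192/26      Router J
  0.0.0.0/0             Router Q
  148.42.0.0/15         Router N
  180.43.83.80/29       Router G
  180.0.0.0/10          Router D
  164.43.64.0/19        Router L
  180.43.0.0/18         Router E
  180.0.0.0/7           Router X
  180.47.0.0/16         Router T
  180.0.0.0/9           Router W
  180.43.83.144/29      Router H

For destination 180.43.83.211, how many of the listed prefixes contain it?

4

Prefixes containing 180.43.83.211:
  0.0.0.0/0 (default, matches everything)
  180.0.0.0/7 (180.0.0.0 - 181.255.255.255)
  180.0.0.0/9 (180.0.0.0 - 180.127.255.255)
  180.0.0.0/10 (180.0.0.0 - 180.63.255.255)
Total matching entries: 4.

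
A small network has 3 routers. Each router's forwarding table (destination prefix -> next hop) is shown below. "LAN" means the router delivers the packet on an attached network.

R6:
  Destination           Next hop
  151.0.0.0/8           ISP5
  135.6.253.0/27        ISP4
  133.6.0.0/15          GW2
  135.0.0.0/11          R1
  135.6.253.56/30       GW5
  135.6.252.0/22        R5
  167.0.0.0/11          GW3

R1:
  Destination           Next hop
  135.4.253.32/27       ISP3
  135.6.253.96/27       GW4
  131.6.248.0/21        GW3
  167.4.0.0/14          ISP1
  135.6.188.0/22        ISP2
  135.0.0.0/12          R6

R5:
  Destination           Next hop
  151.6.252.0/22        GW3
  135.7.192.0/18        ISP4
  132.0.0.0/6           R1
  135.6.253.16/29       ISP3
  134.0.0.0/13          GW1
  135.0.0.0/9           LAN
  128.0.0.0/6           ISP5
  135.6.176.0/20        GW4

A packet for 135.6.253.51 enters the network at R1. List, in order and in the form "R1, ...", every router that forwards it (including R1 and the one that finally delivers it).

At R1: longest match for 135.6.253.51 is 135.0.0.0/12 -> R6
At R6: longest match for 135.6.253.51 is 135.6.252.0/22 -> R5
At R5: longest match for 135.6.253.51 is 135.0.0.0/9 -> LAN

R1, R6, R5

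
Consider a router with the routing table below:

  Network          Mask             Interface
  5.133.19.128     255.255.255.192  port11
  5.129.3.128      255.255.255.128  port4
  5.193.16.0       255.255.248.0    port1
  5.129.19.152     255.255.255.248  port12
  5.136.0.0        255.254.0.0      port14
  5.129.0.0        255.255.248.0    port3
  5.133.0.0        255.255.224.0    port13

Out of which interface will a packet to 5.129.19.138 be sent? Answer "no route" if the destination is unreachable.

no route

No entry's prefix contains 5.129.19.138; there is no default route.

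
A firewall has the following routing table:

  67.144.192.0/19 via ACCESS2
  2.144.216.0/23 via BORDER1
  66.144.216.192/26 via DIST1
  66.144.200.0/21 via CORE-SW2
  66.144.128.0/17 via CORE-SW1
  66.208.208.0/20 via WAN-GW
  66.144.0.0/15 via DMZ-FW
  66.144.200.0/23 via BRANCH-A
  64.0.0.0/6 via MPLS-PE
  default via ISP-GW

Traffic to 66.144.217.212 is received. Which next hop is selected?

Routes whose prefix contains 66.144.217.212:
  0.0.0.0/0 (default, matches everything) -> ISP-GW
  64.0.0.0/6 (64.0.0.0 - 67.255.255.255) -> MPLS-PE
  66.144.0.0/15 (66.144.0.0 - 66.145.255.255) -> DMZ-FW
  66.144.128.0/17 (66.144.128.0 - 66.144.255.255) -> CORE-SW1
More-specific entries that do NOT match:
  66.144.216.192/26 (66.144.216.192 - 66.144.216.255) does not contain 66.144.217.212
  2.144.216.0/23 (2.144.216.0 - 2.144.217.255) does not contain 66.144.217.212
  66.144.200.0/23 (66.144.200.0 - 66.144.201.255) does not contain 66.144.217.212
  66.144.200.0/21 (66.144.200.0 - 66.144.207.255) does not contain 66.144.217.212
  66.208.208.0/20 (66.208.208.0 - 66.208.223.255) does not contain 66.144.217.212
  67.144.192.0/19 (67.144.192.0 - 67.144.223.255) does not contain 66.144.217.212
Longest matching prefix is /17 -> next hop CORE-SW1.

CORE-SW1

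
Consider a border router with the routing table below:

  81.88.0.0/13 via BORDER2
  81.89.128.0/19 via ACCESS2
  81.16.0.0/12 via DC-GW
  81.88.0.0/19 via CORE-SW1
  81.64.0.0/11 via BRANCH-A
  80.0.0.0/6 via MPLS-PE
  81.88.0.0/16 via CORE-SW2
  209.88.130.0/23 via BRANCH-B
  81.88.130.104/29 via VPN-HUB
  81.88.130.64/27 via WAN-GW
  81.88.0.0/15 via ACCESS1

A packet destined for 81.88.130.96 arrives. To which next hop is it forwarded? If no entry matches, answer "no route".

Routes whose prefix contains 81.88.130.96:
  80.0.0.0/6 (80.0.0.0 - 83.255.255.255) -> MPLS-PE
  81.64.0.0/11 (81.64.0.0 - 81.95.255.255) -> BRANCH-A
  81.88.0.0/13 (81.88.0.0 - 81.95.255.255) -> BORDER2
  81.88.0.0/15 (81.88.0.0 - 81.89.255.255) -> ACCESS1
  81.88.0.0/16 (81.88.0.0 - 81.88.255.255) -> CORE-SW2
More-specific entries that do NOT match:
  81.88.130.104/29 (81.88.130.104 - 81.88.130.111) does not contain 81.88.130.96
  81.88.130.64/27 (81.88.130.64 - 81.88.130.95) does not contain 81.88.130.96
  209.88.130.0/23 (209.88.130.0 - 209.88.131.255) does not contain 81.88.130.96
  81.89.128.0/19 (81.89.128.0 - 81.89.159.255) does not contain 81.88.130.96
  81.88.0.0/19 (81.88.0.0 - 81.88.31.255) does not contain 81.88.130.96
Longest matching prefix is /16 -> next hop CORE-SW2.

CORE-SW2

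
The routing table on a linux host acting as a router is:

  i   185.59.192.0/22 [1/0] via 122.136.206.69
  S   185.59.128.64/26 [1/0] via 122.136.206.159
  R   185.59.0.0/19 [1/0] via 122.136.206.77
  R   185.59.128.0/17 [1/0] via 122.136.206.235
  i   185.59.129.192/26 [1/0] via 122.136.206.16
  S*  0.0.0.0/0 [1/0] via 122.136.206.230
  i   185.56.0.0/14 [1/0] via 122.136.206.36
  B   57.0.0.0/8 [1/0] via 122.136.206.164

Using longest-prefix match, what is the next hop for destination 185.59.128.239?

Routes whose prefix contains 185.59.128.239:
  0.0.0.0/0 (default, matches everything) -> 122.136.206.230
  185.56.0.0/14 (185.56.0.0 - 185.59.255.255) -> 122.136.206.36
  185.59.128.0/17 (185.59.128.0 - 185.59.255.255) -> 122.136.206.235
More-specific entries that do NOT match:
  185.59.128.64/26 (185.59.128.64 - 185.59.128.127) does not contain 185.59.128.239
  185.59.129.192/26 (185.59.129.192 - 185.59.129.255) does not contain 185.59.128.239
  185.59.192.0/22 (185.59.192.0 - 185.59.195.255) does not contain 185.59.128.239
  185.59.0.0/19 (185.59.0.0 - 185.59.31.255) does not contain 185.59.128.239
Longest matching prefix is /17 -> next hop 122.136.206.235.

122.136.206.235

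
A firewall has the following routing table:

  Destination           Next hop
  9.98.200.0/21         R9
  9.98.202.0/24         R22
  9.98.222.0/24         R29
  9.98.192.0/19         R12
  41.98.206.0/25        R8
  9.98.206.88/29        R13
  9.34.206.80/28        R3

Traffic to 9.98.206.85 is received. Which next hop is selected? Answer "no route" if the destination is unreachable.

Routes whose prefix contains 9.98.206.85:
  9.98.192.0/19 (9.98.192.0 - 9.98.223.255) -> R12
  9.98.200.0/21 (9.98.200.0 - 9.98.207.255) -> R9
More-specific entries that do NOT match:
  9.98.206.88/29 (9.98.206.88 - 9.98.206.95) does not contain 9.98.206.85
  9.34.206.80/28 (9.34.206.80 - 9.34.206.95) does not contain 9.98.206.85
  41.98.206.0/25 (41.98.206.0 - 41.98.206.127) does not contain 9.98.206.85
  9.98.202.0/24 (9.98.202.0 - 9.98.202.255) does not contain 9.98.206.85
  9.98.222.0/24 (9.98.222.0 - 9.98.222.255) does not contain 9.98.206.85
Longest matching prefix is /21 -> next hop R9.

R9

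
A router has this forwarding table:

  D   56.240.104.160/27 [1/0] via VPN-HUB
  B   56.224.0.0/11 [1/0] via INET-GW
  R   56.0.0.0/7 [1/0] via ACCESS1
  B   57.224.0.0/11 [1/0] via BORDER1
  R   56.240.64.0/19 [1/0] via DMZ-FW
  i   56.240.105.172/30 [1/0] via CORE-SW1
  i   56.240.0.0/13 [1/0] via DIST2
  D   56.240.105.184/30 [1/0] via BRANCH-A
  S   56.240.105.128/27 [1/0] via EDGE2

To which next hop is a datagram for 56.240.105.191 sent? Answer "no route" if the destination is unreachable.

DIST2

Routes whose prefix contains 56.240.105.191:
  56.0.0.0/7 (56.0.0.0 - 57.255.255.255) -> ACCESS1
  56.224.0.0/11 (56.224.0.0 - 56.255.255.255) -> INET-GW
  56.240.0.0/13 (56.240.0.0 - 56.247.255.255) -> DIST2
More-specific entries that do NOT match:
  56.240.105.172/30 (56.240.105.172 - 56.240.105.175) does not contain 56.240.105.191
  56.240.105.184/30 (56.240.105.184 - 56.240.105.187) does not contain 56.240.105.191
  56.240.104.160/27 (56.240.104.160 - 56.240.104.191) does not contain 56.240.105.191
  56.240.105.128/27 (56.240.105.128 - 56.240.105.159) does not contain 56.240.105.191
  56.240.64.0/19 (56.240.64.0 - 56.240.95.255) does not contain 56.240.105.191
Longest matching prefix is /13 -> next hop DIST2.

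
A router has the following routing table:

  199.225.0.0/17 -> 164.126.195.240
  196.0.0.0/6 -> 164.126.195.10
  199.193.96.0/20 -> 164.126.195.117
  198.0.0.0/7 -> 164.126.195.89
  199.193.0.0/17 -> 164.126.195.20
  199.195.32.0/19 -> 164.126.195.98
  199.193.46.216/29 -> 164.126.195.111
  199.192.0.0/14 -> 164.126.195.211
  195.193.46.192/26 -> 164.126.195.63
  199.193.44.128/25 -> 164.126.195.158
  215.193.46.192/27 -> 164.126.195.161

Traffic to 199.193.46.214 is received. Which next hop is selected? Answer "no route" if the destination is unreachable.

Routes whose prefix contains 199.193.46.214:
  196.0.0.0/6 (196.0.0.0 - 199.255.255.255) -> 164.126.195.10
  198.0.0.0/7 (198.0.0.0 - 199.255.255.255) -> 164.126.195.89
  199.192.0.0/14 (199.192.0.0 - 199.195.255.255) -> 164.126.195.211
  199.193.0.0/17 (199.193.0.0 - 199.193.127.255) -> 164.126.195.20
More-specific entries that do NOT match:
  199.193.46.216/29 (199.193.46.216 - 199.193.46.223) does not contain 199.193.46.214
  215.193.46.192/27 (215.193.46.192 - 215.193.46.223) does not contain 199.193.46.214
  195.193.46.192/26 (195.193.46.192 - 195.193.46.255) does not contain 199.193.46.214
  199.193.44.128/25 (199.193.44.128 - 199.193.44.255) does not contain 199.193.46.214
  199.193.96.0/20 (199.193.96.0 - 199.193.111.255) does not contain 199.193.46.214
  199.195.32.0/19 (199.195.32.0 - 199.195.63.255) does not contain 199.193.46.214
Longest matching prefix is /17 -> next hop 164.126.195.20.

164.126.195.20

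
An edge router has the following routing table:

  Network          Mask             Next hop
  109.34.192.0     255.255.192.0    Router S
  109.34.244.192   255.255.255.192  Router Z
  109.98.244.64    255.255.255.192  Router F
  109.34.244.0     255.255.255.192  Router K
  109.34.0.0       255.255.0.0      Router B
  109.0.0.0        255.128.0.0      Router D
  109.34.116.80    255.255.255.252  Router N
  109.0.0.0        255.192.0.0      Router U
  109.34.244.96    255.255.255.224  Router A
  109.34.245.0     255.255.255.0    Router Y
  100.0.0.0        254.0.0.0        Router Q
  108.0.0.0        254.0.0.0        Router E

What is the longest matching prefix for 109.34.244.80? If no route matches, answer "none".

Entries matching 109.34.244.80:
  108.0.0.0/7 (108.0.0.0 - 109.255.255.255)
  109.0.0.0/9 (109.0.0.0 - 109.127.255.255)
  109.0.0.0/10 (109.0.0.0 - 109.63.255.255)
  109.34.0.0/16 (109.34.0.0 - 109.34.255.255)
  109.34.192.0/18 (109.34.192.0 - 109.34.255.255)
Most specific is 109.34.192.0/18.

109.34.192.0/18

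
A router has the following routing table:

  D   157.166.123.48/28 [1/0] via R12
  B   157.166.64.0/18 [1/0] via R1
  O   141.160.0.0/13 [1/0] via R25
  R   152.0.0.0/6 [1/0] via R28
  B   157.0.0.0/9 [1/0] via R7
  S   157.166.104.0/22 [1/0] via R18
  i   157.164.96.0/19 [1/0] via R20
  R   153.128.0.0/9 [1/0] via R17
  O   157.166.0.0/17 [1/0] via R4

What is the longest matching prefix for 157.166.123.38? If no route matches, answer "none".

Entries matching 157.166.123.38:
  157.166.0.0/17 (157.166.0.0 - 157.166.127.255)
  157.166.64.0/18 (157.166.64.0 - 157.166.127.255)
Most specific is 157.166.64.0/18.

157.166.64.0/18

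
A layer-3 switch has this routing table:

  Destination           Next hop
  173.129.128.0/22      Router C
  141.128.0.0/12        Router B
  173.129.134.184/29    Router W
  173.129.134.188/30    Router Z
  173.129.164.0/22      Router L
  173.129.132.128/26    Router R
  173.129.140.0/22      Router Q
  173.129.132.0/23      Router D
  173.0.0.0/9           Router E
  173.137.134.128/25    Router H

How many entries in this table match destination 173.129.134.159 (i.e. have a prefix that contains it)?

No listed prefix contains 173.129.134.159.
Total matching entries: 0.

0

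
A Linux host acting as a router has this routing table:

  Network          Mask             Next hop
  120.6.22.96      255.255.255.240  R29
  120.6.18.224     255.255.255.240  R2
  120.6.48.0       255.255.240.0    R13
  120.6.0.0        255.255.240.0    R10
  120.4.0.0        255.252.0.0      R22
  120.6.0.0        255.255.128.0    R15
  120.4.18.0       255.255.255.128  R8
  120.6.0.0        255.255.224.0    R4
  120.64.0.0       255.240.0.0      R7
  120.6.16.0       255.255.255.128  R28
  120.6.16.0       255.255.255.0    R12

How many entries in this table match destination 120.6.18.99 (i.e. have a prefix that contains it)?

3

Prefixes containing 120.6.18.99:
  120.4.0.0/14 (120.4.0.0 - 120.7.255.255)
  120.6.0.0/17 (120.6.0.0 - 120.6.127.255)
  120.6.0.0/19 (120.6.0.0 - 120.6.31.255)
Total matching entries: 3.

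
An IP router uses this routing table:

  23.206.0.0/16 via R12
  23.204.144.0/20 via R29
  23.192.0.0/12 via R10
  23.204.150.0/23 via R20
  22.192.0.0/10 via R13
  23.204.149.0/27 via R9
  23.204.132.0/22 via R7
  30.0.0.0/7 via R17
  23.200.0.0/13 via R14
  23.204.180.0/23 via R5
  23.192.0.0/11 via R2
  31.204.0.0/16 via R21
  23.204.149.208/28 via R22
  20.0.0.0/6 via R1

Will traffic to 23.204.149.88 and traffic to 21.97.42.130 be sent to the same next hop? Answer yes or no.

23.204.149.88: longest match 23.204.144.0/20 -> R29
21.97.42.130: longest match 20.0.0.0/6 -> R1

no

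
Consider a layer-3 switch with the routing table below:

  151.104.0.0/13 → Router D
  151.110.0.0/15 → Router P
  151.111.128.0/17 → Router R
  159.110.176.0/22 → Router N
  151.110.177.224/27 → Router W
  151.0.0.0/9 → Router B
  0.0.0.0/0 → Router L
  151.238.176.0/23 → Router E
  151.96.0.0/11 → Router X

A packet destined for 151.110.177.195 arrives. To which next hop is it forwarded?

Router P

Routes whose prefix contains 151.110.177.195:
  0.0.0.0/0 (default, matches everything) -> Router L
  151.0.0.0/9 (151.0.0.0 - 151.127.255.255) -> Router B
  151.96.0.0/11 (151.96.0.0 - 151.127.255.255) -> Router X
  151.104.0.0/13 (151.104.0.0 - 151.111.255.255) -> Router D
  151.110.0.0/15 (151.110.0.0 - 151.111.255.255) -> Router P
More-specific entries that do NOT match:
  151.110.177.224/27 (151.110.177.224 - 151.110.177.255) does not contain 151.110.177.195
  151.238.176.0/23 (151.238.176.0 - 151.238.177.255) does not contain 151.110.177.195
  159.110.176.0/22 (159.110.176.0 - 159.110.179.255) does not contain 151.110.177.195
  151.111.128.0/17 (151.111.128.0 - 151.111.255.255) does not contain 151.110.177.195
Longest matching prefix is /15 -> next hop Router P.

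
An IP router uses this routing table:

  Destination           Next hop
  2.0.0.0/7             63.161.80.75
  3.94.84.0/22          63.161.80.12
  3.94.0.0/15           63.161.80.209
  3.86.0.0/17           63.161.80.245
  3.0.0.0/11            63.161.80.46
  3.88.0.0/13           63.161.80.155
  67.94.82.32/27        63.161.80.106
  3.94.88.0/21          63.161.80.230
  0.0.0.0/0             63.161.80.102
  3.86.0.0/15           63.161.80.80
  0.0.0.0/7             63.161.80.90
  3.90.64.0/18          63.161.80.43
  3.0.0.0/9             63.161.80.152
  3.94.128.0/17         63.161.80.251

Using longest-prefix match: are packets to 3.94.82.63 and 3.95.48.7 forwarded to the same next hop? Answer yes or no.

3.94.82.63: longest match 3.94.0.0/15 -> 63.161.80.209
3.95.48.7: longest match 3.94.0.0/15 -> 63.161.80.209

yes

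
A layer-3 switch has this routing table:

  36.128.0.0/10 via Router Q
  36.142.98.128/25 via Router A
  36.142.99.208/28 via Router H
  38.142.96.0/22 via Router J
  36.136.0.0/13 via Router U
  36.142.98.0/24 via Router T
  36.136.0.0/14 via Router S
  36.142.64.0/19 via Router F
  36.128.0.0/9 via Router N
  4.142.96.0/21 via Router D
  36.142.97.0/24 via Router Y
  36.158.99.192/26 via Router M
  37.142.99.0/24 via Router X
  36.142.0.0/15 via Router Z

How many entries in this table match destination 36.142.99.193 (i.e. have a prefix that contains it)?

4

Prefixes containing 36.142.99.193:
  36.128.0.0/9 (36.128.0.0 - 36.255.255.255)
  36.128.0.0/10 (36.128.0.0 - 36.191.255.255)
  36.136.0.0/13 (36.136.0.0 - 36.143.255.255)
  36.142.0.0/15 (36.142.0.0 - 36.143.255.255)
Total matching entries: 4.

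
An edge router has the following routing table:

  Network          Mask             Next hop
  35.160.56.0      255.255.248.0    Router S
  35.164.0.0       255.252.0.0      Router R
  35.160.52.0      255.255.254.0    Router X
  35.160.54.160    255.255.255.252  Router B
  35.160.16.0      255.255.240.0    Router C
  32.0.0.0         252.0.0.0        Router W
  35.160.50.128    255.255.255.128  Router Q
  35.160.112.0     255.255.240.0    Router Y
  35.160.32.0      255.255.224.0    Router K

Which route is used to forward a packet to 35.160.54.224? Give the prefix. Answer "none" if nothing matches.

Entries matching 35.160.54.224:
  32.0.0.0/6 (32.0.0.0 - 35.255.255.255)
  35.160.32.0/19 (35.160.32.0 - 35.160.63.255)
Most specific is 35.160.32.0/19.

35.160.32.0/19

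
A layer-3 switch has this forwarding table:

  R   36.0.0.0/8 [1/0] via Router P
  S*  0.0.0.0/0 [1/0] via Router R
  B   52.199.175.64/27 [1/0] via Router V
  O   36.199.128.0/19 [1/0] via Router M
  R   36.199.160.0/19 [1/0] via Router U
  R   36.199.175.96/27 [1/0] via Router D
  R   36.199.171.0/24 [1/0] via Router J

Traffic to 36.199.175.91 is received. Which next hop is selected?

Router U

Routes whose prefix contains 36.199.175.91:
  0.0.0.0/0 (default, matches everything) -> Router R
  36.0.0.0/8 (36.0.0.0 - 36.255.255.255) -> Router P
  36.199.160.0/19 (36.199.160.0 - 36.199.191.255) -> Router U
More-specific entries that do NOT match:
  52.199.175.64/27 (52.199.175.64 - 52.199.175.95) does not contain 36.199.175.91
  36.199.175.96/27 (36.199.175.96 - 36.199.175.127) does not contain 36.199.175.91
  36.199.171.0/24 (36.199.171.0 - 36.199.171.255) does not contain 36.199.175.91
Longest matching prefix is /19 -> next hop Router U.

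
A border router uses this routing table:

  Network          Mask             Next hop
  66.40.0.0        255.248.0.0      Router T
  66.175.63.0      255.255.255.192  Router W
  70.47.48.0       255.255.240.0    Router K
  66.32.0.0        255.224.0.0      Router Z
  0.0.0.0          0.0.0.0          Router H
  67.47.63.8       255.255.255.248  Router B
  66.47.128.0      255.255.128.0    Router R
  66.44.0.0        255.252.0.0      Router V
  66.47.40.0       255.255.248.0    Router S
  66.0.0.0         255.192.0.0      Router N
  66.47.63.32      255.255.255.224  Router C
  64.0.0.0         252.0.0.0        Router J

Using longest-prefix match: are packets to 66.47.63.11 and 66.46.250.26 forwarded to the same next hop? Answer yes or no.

66.47.63.11: longest match 66.44.0.0/14 -> Router V
66.46.250.26: longest match 66.44.0.0/14 -> Router V

yes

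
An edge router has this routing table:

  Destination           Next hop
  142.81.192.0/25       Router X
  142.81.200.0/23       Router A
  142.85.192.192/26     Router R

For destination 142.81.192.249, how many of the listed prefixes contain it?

0

No listed prefix contains 142.81.192.249.
Total matching entries: 0.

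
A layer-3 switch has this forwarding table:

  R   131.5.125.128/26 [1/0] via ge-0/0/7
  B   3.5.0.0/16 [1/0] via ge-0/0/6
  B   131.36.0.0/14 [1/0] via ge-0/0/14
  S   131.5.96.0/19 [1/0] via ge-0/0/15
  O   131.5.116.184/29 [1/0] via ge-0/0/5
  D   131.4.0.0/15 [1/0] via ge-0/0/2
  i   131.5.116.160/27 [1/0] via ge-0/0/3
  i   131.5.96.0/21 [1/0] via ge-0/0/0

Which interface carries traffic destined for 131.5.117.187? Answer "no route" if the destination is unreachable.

Routes whose prefix contains 131.5.117.187:
  131.4.0.0/15 (131.4.0.0 - 131.5.255.255) -> ge-0/0/2
  131.5.96.0/19 (131.5.96.0 - 131.5.127.255) -> ge-0/0/15
More-specific entries that do NOT match:
  131.5.116.184/29 (131.5.116.184 - 131.5.116.191) does not contain 131.5.117.187
  131.5.116.160/27 (131.5.116.160 - 131.5.116.191) does not contain 131.5.117.187
  131.5.125.128/26 (131.5.125.128 - 131.5.125.191) does not contain 131.5.117.187
  131.5.96.0/21 (131.5.96.0 - 131.5.103.255) does not contain 131.5.117.187
Longest matching prefix is /19 -> interface ge-0/0/15.

ge-0/0/15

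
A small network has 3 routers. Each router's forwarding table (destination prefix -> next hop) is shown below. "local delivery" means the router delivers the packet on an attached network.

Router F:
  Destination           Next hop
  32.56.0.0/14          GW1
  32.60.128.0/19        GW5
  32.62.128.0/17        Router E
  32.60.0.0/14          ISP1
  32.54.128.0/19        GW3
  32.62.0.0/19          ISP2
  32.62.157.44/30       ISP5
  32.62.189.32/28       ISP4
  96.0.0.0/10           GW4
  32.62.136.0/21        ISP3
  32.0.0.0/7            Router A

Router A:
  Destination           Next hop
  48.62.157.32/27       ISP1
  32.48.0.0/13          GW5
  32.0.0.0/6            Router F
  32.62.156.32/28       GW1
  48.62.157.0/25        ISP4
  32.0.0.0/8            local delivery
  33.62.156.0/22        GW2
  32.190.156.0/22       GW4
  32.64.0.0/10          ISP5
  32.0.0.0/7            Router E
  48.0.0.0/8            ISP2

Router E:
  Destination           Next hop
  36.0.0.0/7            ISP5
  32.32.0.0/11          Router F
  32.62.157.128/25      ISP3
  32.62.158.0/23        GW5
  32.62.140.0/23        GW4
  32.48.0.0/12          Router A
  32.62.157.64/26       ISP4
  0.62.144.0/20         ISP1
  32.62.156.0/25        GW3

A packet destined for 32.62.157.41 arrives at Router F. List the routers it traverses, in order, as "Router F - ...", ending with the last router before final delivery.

At Router F: longest match for 32.62.157.41 is 32.62.128.0/17 -> Router E
At Router E: longest match for 32.62.157.41 is 32.48.0.0/12 -> Router A
At Router A: longest match for 32.62.157.41 is 32.0.0.0/8 -> local delivery

Router F - Router E - Router A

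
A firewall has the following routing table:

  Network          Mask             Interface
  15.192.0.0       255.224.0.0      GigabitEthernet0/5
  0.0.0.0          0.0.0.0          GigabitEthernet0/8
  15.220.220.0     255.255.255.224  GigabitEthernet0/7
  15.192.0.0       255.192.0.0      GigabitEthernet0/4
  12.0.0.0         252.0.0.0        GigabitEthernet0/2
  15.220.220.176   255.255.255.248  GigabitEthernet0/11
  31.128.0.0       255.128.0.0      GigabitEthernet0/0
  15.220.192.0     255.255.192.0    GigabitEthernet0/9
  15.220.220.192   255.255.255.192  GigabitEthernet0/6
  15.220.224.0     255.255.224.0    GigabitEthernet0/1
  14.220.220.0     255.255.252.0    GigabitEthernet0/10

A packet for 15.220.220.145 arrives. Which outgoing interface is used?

GigabitEthernet0/9

Routes whose prefix contains 15.220.220.145:
  0.0.0.0/0 (default, matches everything) -> GigabitEthernet0/8
  12.0.0.0/6 (12.0.0.0 - 15.255.255.255) -> GigabitEthernet0/2
  15.192.0.0/10 (15.192.0.0 - 15.255.255.255) -> GigabitEthernet0/4
  15.192.0.0/11 (15.192.0.0 - 15.223.255.255) -> GigabitEthernet0/5
  15.220.192.0/18 (15.220.192.0 - 15.220.255.255) -> GigabitEthernet0/9
More-specific entries that do NOT match:
  15.220.220.176/29 (15.220.220.176 - 15.220.220.183) does not contain 15.220.220.145
  15.220.220.0/27 (15.220.220.0 - 15.220.220.31) does not contain 15.220.220.145
  15.220.220.192/26 (15.220.220.192 - 15.220.220.255) does not contain 15.220.220.145
  14.220.220.0/22 (14.220.220.0 - 14.220.223.255) does not contain 15.220.220.145
  15.220.224.0/19 (15.220.224.0 - 15.220.255.255) does not contain 15.220.220.145
Longest matching prefix is /18 -> interface GigabitEthernet0/9.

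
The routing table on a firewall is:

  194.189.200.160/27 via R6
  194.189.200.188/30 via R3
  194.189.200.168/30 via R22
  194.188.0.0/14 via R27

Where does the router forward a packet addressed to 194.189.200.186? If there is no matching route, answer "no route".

R6

Routes whose prefix contains 194.189.200.186:
  194.188.0.0/14 (194.188.0.0 - 194.191.255.255) -> R27
  194.189.200.160/27 (194.189.200.160 - 194.189.200.191) -> R6
More-specific entries that do NOT match:
  194.189.200.188/30 (194.189.200.188 - 194.189.200.191) does not contain 194.189.200.186
  194.189.200.168/30 (194.189.200.168 - 194.189.200.171) does not contain 194.189.200.186
Longest matching prefix is /27 -> next hop R6.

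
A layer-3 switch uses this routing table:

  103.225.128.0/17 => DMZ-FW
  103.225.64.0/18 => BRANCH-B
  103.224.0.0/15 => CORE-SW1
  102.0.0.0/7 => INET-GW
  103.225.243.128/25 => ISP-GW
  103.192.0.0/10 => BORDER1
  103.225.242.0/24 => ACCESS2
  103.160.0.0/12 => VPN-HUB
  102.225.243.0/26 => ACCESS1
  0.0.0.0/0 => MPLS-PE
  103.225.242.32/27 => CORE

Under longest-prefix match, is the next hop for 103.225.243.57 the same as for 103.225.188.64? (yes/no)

103.225.243.57: longest match 103.225.128.0/17 -> DMZ-FW
103.225.188.64: longest match 103.225.128.0/17 -> DMZ-FW

yes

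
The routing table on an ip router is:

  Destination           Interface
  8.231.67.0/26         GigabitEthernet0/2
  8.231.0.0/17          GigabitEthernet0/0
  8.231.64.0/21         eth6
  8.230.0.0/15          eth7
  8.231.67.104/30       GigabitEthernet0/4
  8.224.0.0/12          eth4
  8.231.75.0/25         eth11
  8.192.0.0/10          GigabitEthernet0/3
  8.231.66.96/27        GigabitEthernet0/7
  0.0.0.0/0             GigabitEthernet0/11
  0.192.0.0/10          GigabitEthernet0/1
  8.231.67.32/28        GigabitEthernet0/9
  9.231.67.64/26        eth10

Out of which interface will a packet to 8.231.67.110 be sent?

eth6

Routes whose prefix contains 8.231.67.110:
  0.0.0.0/0 (default, matches everything) -> GigabitEthernet0/11
  8.192.0.0/10 (8.192.0.0 - 8.255.255.255) -> GigabitEthernet0/3
  8.224.0.0/12 (8.224.0.0 - 8.239.255.255) -> eth4
  8.230.0.0/15 (8.230.0.0 - 8.231.255.255) -> eth7
  8.231.0.0/17 (8.231.0.0 - 8.231.127.255) -> GigabitEthernet0/0
  8.231.64.0/21 (8.231.64.0 - 8.231.71.255) -> eth6
More-specific entries that do NOT match:
  8.231.67.104/30 (8.231.67.104 - 8.231.67.107) does not contain 8.231.67.110
  8.231.67.32/28 (8.231.67.32 - 8.231.67.47) does not contain 8.231.67.110
  8.231.66.96/27 (8.231.66.96 - 8.231.66.127) does not contain 8.231.67.110
  8.231.67.0/26 (8.231.67.0 - 8.231.67.63) does not contain 8.231.67.110
  9.231.67.64/26 (9.231.67.64 - 9.231.67.127) does not contain 8.231.67.110
  8.231.75.0/25 (8.231.75.0 - 8.231.75.127) does not contain 8.231.67.110
Longest matching prefix is /21 -> interface eth6.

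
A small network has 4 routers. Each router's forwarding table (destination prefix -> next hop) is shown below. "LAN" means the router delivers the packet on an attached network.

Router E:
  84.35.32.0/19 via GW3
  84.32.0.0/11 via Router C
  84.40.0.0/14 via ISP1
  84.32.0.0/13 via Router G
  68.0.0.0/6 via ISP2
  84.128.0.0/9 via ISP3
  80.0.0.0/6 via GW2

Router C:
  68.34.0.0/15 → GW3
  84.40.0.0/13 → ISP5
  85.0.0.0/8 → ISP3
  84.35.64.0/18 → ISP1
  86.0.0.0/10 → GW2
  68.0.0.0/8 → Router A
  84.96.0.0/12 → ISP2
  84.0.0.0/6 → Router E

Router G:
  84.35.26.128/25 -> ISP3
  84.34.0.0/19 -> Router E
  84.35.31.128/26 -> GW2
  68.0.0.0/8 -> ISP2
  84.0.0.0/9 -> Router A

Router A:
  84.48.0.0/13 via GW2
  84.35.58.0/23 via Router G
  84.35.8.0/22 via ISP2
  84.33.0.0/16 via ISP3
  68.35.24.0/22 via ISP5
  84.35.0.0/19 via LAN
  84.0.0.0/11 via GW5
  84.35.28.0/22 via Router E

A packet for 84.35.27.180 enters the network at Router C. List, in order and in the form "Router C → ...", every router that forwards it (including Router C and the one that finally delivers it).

At Router C: longest match for 84.35.27.180 is 84.0.0.0/6 -> Router E
At Router E: longest match for 84.35.27.180 is 84.32.0.0/13 -> Router G
At Router G: longest match for 84.35.27.180 is 84.0.0.0/9 -> Router A
At Router A: longest match for 84.35.27.180 is 84.35.0.0/19 -> LAN

Router C → Router E → Router G → Router A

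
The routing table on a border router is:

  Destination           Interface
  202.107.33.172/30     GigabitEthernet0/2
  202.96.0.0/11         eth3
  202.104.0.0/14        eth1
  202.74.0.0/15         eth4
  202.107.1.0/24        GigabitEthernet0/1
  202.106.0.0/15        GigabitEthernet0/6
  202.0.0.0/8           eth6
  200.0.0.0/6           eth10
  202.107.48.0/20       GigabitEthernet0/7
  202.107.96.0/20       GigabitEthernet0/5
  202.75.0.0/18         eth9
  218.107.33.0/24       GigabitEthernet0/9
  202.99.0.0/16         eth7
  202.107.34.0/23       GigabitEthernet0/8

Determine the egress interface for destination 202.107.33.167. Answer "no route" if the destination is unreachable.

GigabitEthernet0/6

Routes whose prefix contains 202.107.33.167:
  200.0.0.0/6 (200.0.0.0 - 203.255.255.255) -> eth10
  202.0.0.0/8 (202.0.0.0 - 202.255.255.255) -> eth6
  202.96.0.0/11 (202.96.0.0 - 202.127.255.255) -> eth3
  202.104.0.0/14 (202.104.0.0 - 202.107.255.255) -> eth1
  202.106.0.0/15 (202.106.0.0 - 202.107.255.255) -> GigabitEthernet0/6
More-specific entries that do NOT match:
  202.107.33.172/30 (202.107.33.172 - 202.107.33.175) does not contain 202.107.33.167
  202.107.1.0/24 (202.107.1.0 - 202.107.1.255) does not contain 202.107.33.167
  218.107.33.0/24 (218.107.33.0 - 218.107.33.255) does not contain 202.107.33.167
  202.107.34.0/23 (202.107.34.0 - 202.107.35.255) does not contain 202.107.33.167
  202.107.48.0/20 (202.107.48.0 - 202.107.63.255) does not contain 202.107.33.167
  202.107.96.0/20 (202.107.96.0 - 202.107.111.255) does not contain 202.107.33.167
  202.75.0.0/18 (202.75.0.0 - 202.75.63.255) does not contain 202.107.33.167
  202.99.0.0/16 (202.99.0.0 - 202.99.255.255) does not contain 202.107.33.167
Longest matching prefix is /15 -> interface GigabitEthernet0/6.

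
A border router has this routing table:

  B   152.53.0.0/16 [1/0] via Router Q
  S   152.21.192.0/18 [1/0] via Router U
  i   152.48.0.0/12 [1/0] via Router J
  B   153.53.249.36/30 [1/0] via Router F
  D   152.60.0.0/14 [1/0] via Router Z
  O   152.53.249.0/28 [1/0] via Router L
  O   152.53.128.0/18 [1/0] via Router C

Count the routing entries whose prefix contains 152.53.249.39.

Prefixes containing 152.53.249.39:
  152.48.0.0/12 (152.48.0.0 - 152.63.255.255)
  152.53.0.0/16 (152.53.0.0 - 152.53.255.255)
Total matching entries: 2.

2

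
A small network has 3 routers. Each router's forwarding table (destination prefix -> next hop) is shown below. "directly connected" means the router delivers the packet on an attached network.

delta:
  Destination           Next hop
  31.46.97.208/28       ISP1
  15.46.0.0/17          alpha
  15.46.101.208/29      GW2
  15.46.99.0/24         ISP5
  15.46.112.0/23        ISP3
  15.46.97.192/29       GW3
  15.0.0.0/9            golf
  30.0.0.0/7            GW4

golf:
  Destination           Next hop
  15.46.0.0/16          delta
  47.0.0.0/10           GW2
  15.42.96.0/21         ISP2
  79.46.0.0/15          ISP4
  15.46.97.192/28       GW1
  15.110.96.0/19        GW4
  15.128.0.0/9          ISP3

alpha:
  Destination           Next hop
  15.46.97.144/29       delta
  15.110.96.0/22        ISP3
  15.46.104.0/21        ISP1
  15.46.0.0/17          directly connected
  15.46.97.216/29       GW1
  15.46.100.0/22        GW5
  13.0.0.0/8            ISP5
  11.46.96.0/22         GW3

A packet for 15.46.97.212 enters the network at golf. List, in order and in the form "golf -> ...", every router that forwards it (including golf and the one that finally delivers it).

At golf: longest match for 15.46.97.212 is 15.46.0.0/16 -> delta
At delta: longest match for 15.46.97.212 is 15.46.0.0/17 -> alpha
At alpha: longest match for 15.46.97.212 is 15.46.0.0/17 -> directly connected

golf -> delta -> alpha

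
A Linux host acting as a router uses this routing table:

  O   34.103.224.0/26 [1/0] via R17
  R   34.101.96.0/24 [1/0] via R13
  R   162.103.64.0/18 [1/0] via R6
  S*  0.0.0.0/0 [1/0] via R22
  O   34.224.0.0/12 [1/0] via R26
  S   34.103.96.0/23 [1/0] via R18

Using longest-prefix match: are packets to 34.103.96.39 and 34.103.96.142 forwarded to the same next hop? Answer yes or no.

34.103.96.39: longest match 34.103.96.0/23 -> R18
34.103.96.142: longest match 34.103.96.0/23 -> R18

yes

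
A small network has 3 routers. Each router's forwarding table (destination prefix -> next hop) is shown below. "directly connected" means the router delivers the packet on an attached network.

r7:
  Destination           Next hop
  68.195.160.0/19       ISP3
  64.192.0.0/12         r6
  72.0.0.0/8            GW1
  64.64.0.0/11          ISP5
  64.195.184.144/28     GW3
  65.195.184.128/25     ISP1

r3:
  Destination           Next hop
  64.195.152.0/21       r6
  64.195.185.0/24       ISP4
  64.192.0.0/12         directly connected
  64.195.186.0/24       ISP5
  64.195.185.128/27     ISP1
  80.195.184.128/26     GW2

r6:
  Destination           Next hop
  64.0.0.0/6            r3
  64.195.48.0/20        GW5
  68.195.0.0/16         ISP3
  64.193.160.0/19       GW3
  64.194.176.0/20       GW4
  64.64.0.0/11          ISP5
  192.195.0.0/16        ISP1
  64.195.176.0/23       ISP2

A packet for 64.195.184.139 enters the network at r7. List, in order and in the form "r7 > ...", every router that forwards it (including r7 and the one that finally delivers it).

At r7: longest match for 64.195.184.139 is 64.192.0.0/12 -> r6
At r6: longest match for 64.195.184.139 is 64.0.0.0/6 -> r3
At r3: longest match for 64.195.184.139 is 64.192.0.0/12 -> directly connected

r7 > r6 > r3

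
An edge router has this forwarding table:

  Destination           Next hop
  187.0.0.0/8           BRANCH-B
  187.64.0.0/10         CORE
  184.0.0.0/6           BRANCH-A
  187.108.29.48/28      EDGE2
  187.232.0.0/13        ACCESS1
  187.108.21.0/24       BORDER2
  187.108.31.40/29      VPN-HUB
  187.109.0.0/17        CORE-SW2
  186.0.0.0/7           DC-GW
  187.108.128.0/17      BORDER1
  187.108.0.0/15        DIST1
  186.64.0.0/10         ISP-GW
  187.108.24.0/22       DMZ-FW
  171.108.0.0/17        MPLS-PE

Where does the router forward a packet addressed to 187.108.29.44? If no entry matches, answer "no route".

DIST1

Routes whose prefix contains 187.108.29.44:
  184.0.0.0/6 (184.0.0.0 - 187.255.255.255) -> BRANCH-A
  186.0.0.0/7 (186.0.0.0 - 187.255.255.255) -> DC-GW
  187.0.0.0/8 (187.0.0.0 - 187.255.255.255) -> BRANCH-B
  187.64.0.0/10 (187.64.0.0 - 187.127.255.255) -> CORE
  187.108.0.0/15 (187.108.0.0 - 187.109.255.255) -> DIST1
More-specific entries that do NOT match:
  187.108.31.40/29 (187.108.31.40 - 187.108.31.47) does not contain 187.108.29.44
  187.108.29.48/28 (187.108.29.48 - 187.108.29.63) does not contain 187.108.29.44
  187.108.21.0/24 (187.108.21.0 - 187.108.21.255) does not contain 187.108.29.44
  187.108.24.0/22 (187.108.24.0 - 187.108.27.255) does not contain 187.108.29.44
  187.109.0.0/17 (187.109.0.0 - 187.109.127.255) does not contain 187.108.29.44
  187.108.128.0/17 (187.108.128.0 - 187.108.255.255) does not contain 187.108.29.44
  171.108.0.0/17 (171.108.0.0 - 171.108.127.255) does not contain 187.108.29.44
Longest matching prefix is /15 -> next hop DIST1.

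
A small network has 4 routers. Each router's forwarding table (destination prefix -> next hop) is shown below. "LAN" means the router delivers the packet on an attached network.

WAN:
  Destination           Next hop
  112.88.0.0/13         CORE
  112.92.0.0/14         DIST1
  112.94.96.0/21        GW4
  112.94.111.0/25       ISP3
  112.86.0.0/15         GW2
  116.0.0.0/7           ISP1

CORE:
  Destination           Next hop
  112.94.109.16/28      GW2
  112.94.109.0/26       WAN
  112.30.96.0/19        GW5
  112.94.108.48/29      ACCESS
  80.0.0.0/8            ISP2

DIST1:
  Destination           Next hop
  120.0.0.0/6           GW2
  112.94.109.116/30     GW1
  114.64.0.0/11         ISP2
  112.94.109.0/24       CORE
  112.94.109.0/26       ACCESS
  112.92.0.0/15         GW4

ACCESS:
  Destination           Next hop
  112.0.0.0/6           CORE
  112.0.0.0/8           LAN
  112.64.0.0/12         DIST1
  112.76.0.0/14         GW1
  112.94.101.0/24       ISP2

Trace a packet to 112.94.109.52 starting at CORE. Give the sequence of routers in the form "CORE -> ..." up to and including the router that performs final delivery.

At CORE: longest match for 112.94.109.52 is 112.94.109.0/26 -> WAN
At WAN: longest match for 112.94.109.52 is 112.92.0.0/14 -> DIST1
At DIST1: longest match for 112.94.109.52 is 112.94.109.0/26 -> ACCESS
At ACCESS: longest match for 112.94.109.52 is 112.0.0.0/8 -> LAN

CORE -> WAN -> DIST1 -> ACCESS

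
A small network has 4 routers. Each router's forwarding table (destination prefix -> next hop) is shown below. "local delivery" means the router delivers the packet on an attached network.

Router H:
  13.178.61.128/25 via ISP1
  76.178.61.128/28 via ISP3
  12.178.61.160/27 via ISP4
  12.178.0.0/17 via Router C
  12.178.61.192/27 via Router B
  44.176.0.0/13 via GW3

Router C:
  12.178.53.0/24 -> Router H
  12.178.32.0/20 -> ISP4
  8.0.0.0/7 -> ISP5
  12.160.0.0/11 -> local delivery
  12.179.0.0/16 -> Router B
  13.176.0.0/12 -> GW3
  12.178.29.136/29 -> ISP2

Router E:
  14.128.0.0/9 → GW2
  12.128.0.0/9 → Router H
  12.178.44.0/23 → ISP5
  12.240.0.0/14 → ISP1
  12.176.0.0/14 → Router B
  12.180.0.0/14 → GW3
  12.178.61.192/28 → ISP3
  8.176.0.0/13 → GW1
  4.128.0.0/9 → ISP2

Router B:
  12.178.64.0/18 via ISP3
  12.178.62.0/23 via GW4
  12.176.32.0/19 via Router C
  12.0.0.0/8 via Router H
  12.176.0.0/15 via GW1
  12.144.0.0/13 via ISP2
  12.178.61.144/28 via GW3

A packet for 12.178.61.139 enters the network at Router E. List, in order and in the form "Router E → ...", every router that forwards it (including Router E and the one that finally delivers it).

At Router E: longest match for 12.178.61.139 is 12.176.0.0/14 -> Router B
At Router B: longest match for 12.178.61.139 is 12.0.0.0/8 -> Router H
At Router H: longest match for 12.178.61.139 is 12.178.0.0/17 -> Router C
At Router C: longest match for 12.178.61.139 is 12.160.0.0/11 -> local delivery

Router E → Router B → Router H → Router C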